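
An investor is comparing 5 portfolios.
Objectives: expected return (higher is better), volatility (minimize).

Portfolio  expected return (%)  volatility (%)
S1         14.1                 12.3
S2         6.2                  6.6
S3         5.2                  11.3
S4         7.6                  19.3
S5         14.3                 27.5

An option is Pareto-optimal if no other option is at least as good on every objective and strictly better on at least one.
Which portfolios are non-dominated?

S1: not dominated.
S2: not dominated (best volatility).
S3: dominated by S2 (expected return 6.2≥5.2, volatility 6.6≤11.3).
S4: dominated by S1 (expected return 14.1≥7.6, volatility 12.3≤19.3).
S5: not dominated (best expected return).

S1, S2, S5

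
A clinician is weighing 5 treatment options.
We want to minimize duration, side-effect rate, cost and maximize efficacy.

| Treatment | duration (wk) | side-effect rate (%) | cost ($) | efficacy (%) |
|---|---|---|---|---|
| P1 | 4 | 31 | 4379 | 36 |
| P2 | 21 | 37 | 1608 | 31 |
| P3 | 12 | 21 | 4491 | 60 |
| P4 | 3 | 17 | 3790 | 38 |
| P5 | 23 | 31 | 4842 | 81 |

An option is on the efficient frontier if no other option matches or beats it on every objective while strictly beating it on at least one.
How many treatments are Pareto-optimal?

P1: dominated by P4 (duration 3≤4, side-effect rate 17≤31, cost 3790≤4379, efficacy 38≥36).
P2: not dominated (best cost).
P3: not dominated.
P4: not dominated (best duration).
P5: not dominated (best efficacy).
Pareto-optimal: P2, P3, P4, P5 → 4.

4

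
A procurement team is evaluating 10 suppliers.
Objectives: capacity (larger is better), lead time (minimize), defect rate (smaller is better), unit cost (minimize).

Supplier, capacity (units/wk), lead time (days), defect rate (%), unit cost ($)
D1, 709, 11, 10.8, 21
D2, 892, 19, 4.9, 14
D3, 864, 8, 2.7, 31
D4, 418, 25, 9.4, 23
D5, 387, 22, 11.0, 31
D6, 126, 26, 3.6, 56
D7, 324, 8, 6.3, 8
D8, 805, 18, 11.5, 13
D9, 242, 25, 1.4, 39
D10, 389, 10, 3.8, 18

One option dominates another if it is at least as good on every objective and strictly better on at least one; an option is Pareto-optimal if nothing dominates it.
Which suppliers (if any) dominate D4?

D2

D2: capacity 892≥418, lead time 19≤25, defect rate 4.9≤9.4, unit cost 14≤23 — dominates D4.
Others (D1, D3, D5, D6, D7, D8, D9, D10) are each worse than D4 on at least one objective.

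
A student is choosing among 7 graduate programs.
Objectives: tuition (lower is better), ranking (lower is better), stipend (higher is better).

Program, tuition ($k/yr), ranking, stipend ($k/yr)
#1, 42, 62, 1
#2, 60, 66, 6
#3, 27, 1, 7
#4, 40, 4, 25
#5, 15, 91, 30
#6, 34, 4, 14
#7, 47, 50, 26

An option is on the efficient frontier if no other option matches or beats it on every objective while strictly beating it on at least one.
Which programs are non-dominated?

#1: dominated by #3 (tuition 27≤42, ranking 1≤62, stipend 7≥1).
#2: dominated by #3 (tuition 27≤60, ranking 1≤66, stipend 7≥6).
#3: not dominated (best ranking).
#4: not dominated.
#5: not dominated (best tuition).
#6: not dominated.
#7: not dominated.

#3, #4, #5, #6, #7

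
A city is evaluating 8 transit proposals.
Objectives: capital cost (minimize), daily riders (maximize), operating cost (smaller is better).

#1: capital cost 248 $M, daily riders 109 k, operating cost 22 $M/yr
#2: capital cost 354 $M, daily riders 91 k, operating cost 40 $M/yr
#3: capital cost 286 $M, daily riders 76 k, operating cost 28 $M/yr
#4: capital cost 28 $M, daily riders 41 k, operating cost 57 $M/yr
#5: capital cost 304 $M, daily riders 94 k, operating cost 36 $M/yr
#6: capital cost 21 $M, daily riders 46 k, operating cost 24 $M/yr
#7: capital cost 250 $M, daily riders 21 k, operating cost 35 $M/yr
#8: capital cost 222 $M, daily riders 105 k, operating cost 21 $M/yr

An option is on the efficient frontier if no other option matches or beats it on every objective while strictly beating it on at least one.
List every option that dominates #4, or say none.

#6: capital cost 21≤28, daily riders 46≥41, operating cost 24≤57 — dominates #4.
Others (#1, #2, #3, #5, #7, #8) are each worse than #4 on at least one objective.

#6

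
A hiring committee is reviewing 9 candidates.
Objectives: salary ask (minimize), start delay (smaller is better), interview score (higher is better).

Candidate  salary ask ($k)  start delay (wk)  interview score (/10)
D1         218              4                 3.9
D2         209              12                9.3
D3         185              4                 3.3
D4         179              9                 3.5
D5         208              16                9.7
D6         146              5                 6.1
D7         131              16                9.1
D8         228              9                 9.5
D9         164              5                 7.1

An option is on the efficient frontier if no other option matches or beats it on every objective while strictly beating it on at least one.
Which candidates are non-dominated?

D1, D2, D3, D5, D6, D7, D8, D9

D1: not dominated.
D2: not dominated.
D3: not dominated.
D4: dominated by D6 (salary ask 146≤179, start delay 5≤9, interview score 6.1≥3.5).
D5: not dominated (best interview score).
D6: not dominated.
D7: not dominated (best salary ask).
D8: not dominated.
D9: not dominated.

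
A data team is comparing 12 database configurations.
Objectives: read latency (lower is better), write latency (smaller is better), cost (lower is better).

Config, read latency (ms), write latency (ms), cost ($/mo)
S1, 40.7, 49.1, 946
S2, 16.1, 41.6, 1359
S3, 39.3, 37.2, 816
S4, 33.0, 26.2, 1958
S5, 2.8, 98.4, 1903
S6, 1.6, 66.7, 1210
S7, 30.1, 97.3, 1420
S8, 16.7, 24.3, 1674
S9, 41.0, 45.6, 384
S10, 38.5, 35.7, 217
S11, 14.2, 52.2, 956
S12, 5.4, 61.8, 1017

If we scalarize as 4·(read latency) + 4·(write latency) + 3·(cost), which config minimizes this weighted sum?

S10

S1: 4·40.7 + 4·49.1 + 3·946 = 3197.2
S2: 4·16.1 + 4·41.6 + 3·1359 = 4307.8
S3: 4·39.3 + 4·37.2 + 3·816 = 2754.0
S4: 4·33.0 + 4·26.2 + 3·1958 = 6110.8
S5: 4·2.8 + 4·98.4 + 3·1903 = 6113.8
S6: 4·1.6 + 4·66.7 + 3·1210 = 3903.2
S7: 4·30.1 + 4·97.3 + 3·1420 = 4769.6
S8: 4·16.7 + 4·24.3 + 3·1674 = 5186.0
S9: 4·41.0 + 4·45.6 + 3·384 = 1498.4
S10: 4·38.5 + 4·35.7 + 3·217 = 947.8
S11: 4·14.2 + 4·52.2 + 3·956 = 3133.6
S12: 4·5.4 + 4·61.8 + 3·1017 = 3319.8
Lowest: S10 at 947.8.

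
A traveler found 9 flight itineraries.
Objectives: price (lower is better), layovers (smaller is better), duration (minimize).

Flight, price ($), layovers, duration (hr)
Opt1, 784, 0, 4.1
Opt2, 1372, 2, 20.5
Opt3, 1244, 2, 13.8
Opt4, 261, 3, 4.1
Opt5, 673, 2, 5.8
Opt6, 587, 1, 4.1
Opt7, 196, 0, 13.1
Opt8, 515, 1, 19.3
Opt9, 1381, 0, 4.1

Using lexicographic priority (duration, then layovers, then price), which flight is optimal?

Opt1

First minimize duration: best is 4.1, kept {Opt1, Opt4, Opt6, Opt9}.
Then minimize layovers: best is 0, kept {Opt1, Opt9}.
Then minimize price: best is 784, kept {Opt1}.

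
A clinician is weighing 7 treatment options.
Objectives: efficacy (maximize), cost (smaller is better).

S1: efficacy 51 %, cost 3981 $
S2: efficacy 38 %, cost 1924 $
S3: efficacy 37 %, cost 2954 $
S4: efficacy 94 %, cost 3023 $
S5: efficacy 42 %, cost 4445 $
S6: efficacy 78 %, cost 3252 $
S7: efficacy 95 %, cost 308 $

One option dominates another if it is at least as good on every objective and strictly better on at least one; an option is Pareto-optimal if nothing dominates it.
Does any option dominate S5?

S1 vs S5: efficacy 51≥42, cost 3981≤4445 — S1 is at least as good on every objective and strictly better on at least one, so S1 dominates S5.

Yes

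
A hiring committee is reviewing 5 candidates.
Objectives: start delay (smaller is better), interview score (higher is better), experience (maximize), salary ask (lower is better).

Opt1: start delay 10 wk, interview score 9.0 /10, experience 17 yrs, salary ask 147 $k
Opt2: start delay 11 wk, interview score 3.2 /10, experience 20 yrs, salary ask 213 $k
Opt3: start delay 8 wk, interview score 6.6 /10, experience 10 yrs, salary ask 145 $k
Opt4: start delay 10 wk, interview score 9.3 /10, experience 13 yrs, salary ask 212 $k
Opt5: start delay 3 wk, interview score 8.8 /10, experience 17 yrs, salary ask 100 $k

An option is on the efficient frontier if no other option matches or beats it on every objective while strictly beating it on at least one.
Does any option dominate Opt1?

No

Opt2: worse on start delay (11 vs 10).
Opt3: worse on interview score (6.6 vs 9.0).
Opt4: worse on experience (13 vs 17).
Opt5: worse on interview score (8.8 vs 9.0).
No option is at least as good as Opt1 on every objective and strictly better on one.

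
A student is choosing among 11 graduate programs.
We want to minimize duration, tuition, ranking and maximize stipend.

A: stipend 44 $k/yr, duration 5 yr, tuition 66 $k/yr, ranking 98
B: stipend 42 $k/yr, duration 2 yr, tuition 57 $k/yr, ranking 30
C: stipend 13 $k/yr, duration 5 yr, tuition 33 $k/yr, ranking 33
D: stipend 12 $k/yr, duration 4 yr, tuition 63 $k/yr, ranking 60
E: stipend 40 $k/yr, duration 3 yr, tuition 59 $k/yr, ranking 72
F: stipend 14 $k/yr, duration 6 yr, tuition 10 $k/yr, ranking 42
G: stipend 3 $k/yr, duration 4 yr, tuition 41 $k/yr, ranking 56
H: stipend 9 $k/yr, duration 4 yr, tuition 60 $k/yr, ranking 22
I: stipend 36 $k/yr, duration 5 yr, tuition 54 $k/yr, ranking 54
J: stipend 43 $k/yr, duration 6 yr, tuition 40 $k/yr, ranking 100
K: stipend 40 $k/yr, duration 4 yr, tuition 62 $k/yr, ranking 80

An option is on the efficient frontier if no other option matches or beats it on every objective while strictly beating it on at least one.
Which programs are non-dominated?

A: not dominated (best stipend).
B: not dominated (best duration).
C: not dominated.
D: dominated by B (stipend 42≥12, duration 2≤4, tuition 57≤63, ranking 30≤60).
E: dominated by B (stipend 42≥40, duration 2≤3, tuition 57≤59, ranking 30≤72).
F: not dominated (best tuition).
G: not dominated.
H: not dominated (best ranking).
I: not dominated.
J: not dominated.
K: dominated by B (stipend 42≥40, duration 2≤4, tuition 57≤62, ranking 30≤80).

A, B, C, F, G, H, I, J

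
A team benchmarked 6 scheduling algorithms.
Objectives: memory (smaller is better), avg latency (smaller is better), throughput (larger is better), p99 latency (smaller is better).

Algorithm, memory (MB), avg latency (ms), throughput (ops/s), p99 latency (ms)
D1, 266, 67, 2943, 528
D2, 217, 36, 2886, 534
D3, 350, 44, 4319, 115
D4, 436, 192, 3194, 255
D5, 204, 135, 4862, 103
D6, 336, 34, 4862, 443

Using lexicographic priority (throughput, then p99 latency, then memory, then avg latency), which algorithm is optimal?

D5

First maximize throughput: best is 4862, kept {D5, D6}.
Then minimize p99 latency: best is 103, kept {D5}.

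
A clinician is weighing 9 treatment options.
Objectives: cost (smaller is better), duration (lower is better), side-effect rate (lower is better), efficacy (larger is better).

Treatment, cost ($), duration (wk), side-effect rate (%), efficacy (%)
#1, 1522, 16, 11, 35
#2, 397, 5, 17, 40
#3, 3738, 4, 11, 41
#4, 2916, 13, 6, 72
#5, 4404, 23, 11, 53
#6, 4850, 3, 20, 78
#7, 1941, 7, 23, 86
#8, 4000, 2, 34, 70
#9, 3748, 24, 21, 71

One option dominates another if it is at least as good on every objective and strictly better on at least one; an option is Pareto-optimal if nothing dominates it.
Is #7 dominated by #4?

No

#4 vs #7: #4 is worse on cost (2916 vs 1941), so it does not dominate #7.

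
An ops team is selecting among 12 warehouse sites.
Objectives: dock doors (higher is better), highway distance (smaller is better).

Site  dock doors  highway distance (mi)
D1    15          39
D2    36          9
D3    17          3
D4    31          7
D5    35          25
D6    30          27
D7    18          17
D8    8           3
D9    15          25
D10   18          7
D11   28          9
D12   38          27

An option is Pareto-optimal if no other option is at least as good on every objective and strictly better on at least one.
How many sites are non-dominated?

D1: dominated by D2 (dock doors 36≥15, highway distance 9≤39).
D2: not dominated.
D3: not dominated.
D4: not dominated.
D5: dominated by D2 (dock doors 36≥35, highway distance 9≤25).
D6: dominated by D2 (dock doors 36≥30, highway distance 9≤27).
D7: dominated by D2 (dock doors 36≥18, highway distance 9≤17).
D8: dominated by D3 (dock doors 17≥8, highway distance 3≤3).
D9: dominated by D2 (dock doors 36≥15, highway distance 9≤25).
D10: dominated by D4 (dock doors 31≥18, highway distance 7≤7).
D11: dominated by D2 (dock doors 36≥28, highway distance 9≤9).
D12: not dominated (best dock doors).
Pareto-optimal: D2, D3, D4, D12 → 4.

4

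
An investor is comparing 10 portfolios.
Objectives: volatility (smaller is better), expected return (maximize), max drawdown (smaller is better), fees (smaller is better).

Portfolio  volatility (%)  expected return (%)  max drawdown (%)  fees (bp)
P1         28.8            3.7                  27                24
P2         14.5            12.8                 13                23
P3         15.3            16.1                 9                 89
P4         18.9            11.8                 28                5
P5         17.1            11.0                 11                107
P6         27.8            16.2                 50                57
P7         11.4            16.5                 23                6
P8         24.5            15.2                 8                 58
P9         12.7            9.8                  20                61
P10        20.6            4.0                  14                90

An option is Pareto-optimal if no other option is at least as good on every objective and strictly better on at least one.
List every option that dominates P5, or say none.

P3

P3: volatility 15.3≤17.1, expected return 16.1≥11.0, max drawdown 9≤11, fees 89≤107 — dominates P5.
Others (P1, P2, P4, P6, P7, P8, P9, P10) are each worse than P5 on at least one objective.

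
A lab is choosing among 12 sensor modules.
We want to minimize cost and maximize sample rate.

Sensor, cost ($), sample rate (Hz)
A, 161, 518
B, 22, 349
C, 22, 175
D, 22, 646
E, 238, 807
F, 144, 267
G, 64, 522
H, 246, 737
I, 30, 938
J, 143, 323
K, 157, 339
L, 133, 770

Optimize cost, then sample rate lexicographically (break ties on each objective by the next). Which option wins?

D

First minimize cost: best is 22, kept {B, C, D}.
Then maximize sample rate: best is 646, kept {D}.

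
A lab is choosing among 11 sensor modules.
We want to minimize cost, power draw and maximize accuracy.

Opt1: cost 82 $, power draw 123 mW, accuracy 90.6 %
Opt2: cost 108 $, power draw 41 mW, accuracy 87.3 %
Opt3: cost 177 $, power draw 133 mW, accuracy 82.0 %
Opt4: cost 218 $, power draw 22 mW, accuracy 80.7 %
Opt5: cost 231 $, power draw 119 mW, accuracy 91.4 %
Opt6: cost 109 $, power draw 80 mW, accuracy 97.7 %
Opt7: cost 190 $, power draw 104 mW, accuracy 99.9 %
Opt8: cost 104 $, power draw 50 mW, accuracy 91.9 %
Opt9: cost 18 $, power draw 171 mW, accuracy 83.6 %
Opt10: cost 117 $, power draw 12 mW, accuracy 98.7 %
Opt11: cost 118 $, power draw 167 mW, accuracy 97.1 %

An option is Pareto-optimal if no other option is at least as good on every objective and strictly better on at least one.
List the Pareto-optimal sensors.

Opt1, Opt2, Opt6, Opt7, Opt8, Opt9, Opt10

Opt1: not dominated.
Opt2: not dominated.
Opt3: dominated by Opt1 (cost 82≤177, power draw 123≤133, accuracy 90.6≥82.0).
Opt4: dominated by Opt10 (cost 117≤218, power draw 12≤22, accuracy 98.7≥80.7).
Opt5: dominated by Opt6 (cost 109≤231, power draw 80≤119, accuracy 97.7≥91.4).
Opt6: not dominated.
Opt7: not dominated (best accuracy).
Opt8: not dominated.
Opt9: not dominated (best cost).
Opt10: not dominated (best power draw).
Opt11: dominated by Opt6 (cost 109≤118, power draw 80≤167, accuracy 97.7≥97.1).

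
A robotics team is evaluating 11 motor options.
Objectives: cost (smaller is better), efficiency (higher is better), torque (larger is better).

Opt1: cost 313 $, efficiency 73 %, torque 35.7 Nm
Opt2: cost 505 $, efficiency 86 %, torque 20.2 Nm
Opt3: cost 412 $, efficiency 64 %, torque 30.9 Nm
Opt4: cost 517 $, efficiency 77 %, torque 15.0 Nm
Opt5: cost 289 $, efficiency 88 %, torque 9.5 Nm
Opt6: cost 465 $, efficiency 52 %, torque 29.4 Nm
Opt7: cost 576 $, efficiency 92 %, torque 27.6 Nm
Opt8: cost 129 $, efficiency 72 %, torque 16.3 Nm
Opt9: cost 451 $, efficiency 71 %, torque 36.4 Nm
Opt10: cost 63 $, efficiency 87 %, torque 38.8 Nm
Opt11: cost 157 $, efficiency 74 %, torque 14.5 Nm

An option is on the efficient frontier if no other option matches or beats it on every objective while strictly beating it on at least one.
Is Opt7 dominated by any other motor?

Opt1: worse on efficiency (73 vs 92).
Opt2: worse on efficiency (86 vs 92).
Opt3: worse on efficiency (64 vs 92).
Opt4: worse on efficiency (77 vs 92).
Opt5: worse on efficiency (88 vs 92).
Opt6: worse on efficiency (52 vs 92).
Opt8: worse on efficiency (72 vs 92).
Opt9: worse on efficiency (71 vs 92).
Opt10: worse on efficiency (87 vs 92).
Opt11: worse on efficiency (74 vs 92).
No option is at least as good as Opt7 on every objective and strictly better on one.

No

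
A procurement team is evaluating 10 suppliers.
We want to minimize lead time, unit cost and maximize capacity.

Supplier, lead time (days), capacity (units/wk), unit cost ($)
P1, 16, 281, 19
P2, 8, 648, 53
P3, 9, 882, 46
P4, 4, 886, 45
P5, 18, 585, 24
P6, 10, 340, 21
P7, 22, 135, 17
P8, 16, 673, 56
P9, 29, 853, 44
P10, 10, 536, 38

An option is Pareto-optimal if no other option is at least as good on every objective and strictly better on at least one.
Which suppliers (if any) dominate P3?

P4

P4: lead time 4≤9, capacity 886≥882, unit cost 45≤46 — dominates P3.
Others (P1, P2, P5, P6, P7, P8, P9, P10) are each worse than P3 on at least one objective.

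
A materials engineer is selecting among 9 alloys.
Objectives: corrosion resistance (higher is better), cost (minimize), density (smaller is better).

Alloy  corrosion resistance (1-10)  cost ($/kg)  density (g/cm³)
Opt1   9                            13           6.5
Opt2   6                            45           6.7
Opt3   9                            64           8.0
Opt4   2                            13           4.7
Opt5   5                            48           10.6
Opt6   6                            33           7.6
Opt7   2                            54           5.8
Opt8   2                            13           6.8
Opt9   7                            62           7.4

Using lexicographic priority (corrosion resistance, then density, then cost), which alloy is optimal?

Opt1

First maximize corrosion resistance: best is 9, kept {Opt1, Opt3}.
Then minimize density: best is 6.5, kept {Opt1}.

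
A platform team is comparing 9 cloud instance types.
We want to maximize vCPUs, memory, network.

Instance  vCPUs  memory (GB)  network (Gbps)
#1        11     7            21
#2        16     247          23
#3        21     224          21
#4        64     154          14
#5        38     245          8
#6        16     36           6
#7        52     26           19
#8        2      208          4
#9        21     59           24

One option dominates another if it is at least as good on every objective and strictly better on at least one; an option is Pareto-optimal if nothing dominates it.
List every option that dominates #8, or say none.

#2, #3, #5

#2: vCPUs 16≥2, memory 247≥208, network 23≥4 — dominates #8.
#3: vCPUs 21≥2, memory 224≥208, network 21≥4 — dominates #8.
#5: vCPUs 38≥2, memory 245≥208, network 8≥4 — dominates #8.
Others (#1, #4, #6, #7, #9) are each worse than #8 on at least one objective.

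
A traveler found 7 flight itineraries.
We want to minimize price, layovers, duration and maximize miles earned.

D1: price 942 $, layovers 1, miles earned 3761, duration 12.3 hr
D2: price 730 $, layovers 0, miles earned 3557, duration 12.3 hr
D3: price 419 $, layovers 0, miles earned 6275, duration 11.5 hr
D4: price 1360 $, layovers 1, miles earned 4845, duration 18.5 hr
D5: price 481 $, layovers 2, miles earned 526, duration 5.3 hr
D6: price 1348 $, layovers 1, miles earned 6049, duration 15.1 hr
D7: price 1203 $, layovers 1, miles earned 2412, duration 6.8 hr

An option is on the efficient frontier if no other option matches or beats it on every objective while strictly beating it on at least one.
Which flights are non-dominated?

D1: dominated by D3 (price 419≤942, layovers 0≤1, miles earned 6275≥3761, duration 11.5≤12.3).
D2: dominated by D3 (price 419≤730, layovers 0≤0, miles earned 6275≥3557, duration 11.5≤12.3).
D3: not dominated (best price).
D4: dominated by D3 (price 419≤1360, layovers 0≤1, miles earned 6275≥4845, duration 11.5≤18.5).
D5: not dominated (best duration).
D6: dominated by D3 (price 419≤1348, layovers 0≤1, miles earned 6275≥6049, duration 11.5≤15.1).
D7: not dominated.

D3, D5, D7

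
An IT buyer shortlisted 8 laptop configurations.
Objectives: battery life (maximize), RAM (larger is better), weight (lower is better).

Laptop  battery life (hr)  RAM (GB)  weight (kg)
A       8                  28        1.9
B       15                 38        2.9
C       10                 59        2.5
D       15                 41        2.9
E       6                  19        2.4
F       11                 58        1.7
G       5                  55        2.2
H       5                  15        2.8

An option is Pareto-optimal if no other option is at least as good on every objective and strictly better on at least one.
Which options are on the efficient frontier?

C, D, F

A: dominated by F (battery life 11≥8, RAM 58≥28, weight 1.7≤1.9).
B: dominated by D (battery life 15≥15, RAM 41≥38, weight 2.9≤2.9).
C: not dominated (best RAM).
D: not dominated.
E: dominated by A (battery life 8≥6, RAM 28≥19, weight 1.9≤2.4).
F: not dominated (best weight).
G: dominated by F (battery life 11≥5, RAM 58≥55, weight 1.7≤2.2).
H: dominated by A (battery life 8≥5, RAM 28≥15, weight 1.9≤2.8).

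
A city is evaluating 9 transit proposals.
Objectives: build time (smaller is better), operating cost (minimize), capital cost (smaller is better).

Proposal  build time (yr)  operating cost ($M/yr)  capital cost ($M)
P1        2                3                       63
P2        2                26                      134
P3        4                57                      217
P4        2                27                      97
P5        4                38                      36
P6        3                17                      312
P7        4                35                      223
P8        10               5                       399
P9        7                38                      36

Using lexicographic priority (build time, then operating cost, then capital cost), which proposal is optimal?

P1

First minimize build time: best is 2, kept {P1, P2, P4}.
Then minimize operating cost: best is 3, kept {P1}.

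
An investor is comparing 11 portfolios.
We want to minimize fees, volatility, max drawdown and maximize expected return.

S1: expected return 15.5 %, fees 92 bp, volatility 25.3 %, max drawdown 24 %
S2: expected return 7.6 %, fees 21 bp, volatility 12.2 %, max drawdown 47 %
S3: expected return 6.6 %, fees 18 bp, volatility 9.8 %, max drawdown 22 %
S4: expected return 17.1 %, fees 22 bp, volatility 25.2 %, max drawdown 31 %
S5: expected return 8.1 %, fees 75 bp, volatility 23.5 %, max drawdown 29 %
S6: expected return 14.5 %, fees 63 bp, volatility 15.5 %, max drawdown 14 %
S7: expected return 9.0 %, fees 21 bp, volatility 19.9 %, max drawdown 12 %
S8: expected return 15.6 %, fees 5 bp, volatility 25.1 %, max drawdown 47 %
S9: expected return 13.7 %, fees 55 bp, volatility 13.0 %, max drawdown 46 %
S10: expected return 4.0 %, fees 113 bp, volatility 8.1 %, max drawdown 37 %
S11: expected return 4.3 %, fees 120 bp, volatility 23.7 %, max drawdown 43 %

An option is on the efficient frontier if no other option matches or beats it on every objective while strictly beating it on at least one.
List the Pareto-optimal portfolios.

S1, S2, S3, S4, S6, S7, S8, S9, S10

S1: not dominated.
S2: not dominated.
S3: not dominated.
S4: not dominated (best expected return).
S5: dominated by S6 (expected return 14.5≥8.1, fees 63≤75, volatility 15.5≤23.5, max drawdown 14≤29).
S6: not dominated.
S7: not dominated (best max drawdown).
S8: not dominated (best fees).
S9: not dominated.
S10: not dominated (best volatility).
S11: dominated by S3 (expected return 6.6≥4.3, fees 18≤120, volatility 9.8≤23.7, max drawdown 22≤43).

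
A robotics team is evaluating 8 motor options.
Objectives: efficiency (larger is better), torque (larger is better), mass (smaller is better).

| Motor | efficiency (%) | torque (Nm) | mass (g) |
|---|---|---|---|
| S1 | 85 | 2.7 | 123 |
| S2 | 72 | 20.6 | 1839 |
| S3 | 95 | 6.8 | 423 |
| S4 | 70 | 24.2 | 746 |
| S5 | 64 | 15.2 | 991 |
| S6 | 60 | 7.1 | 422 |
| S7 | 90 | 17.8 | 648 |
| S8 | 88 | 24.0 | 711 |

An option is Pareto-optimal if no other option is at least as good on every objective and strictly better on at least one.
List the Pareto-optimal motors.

S1, S3, S4, S6, S7, S8

S1: not dominated (best mass).
S2: dominated by S8 (efficiency 88≥72, torque 24.0≥20.6, mass 711≤1839).
S3: not dominated (best efficiency).
S4: not dominated (best torque).
S5: dominated by S4 (efficiency 70≥64, torque 24.2≥15.2, mass 746≤991).
S6: not dominated.
S7: not dominated.
S8: not dominated.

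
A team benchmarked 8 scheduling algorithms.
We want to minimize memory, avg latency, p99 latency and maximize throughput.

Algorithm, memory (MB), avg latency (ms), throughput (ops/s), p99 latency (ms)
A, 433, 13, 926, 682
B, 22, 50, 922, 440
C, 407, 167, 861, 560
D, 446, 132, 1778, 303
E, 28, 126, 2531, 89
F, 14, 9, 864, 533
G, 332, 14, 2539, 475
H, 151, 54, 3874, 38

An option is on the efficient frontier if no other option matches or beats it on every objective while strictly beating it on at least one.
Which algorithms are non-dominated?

A, B, E, F, G, H

A: not dominated.
B: not dominated.
C: dominated by B (memory 22≤407, avg latency 50≤167, throughput 922≥861, p99 latency 440≤560).
D: dominated by E (memory 28≤446, avg latency 126≤132, throughput 2531≥1778, p99 latency 89≤303).
E: not dominated.
F: not dominated (best memory).
G: not dominated.
H: not dominated (best throughput).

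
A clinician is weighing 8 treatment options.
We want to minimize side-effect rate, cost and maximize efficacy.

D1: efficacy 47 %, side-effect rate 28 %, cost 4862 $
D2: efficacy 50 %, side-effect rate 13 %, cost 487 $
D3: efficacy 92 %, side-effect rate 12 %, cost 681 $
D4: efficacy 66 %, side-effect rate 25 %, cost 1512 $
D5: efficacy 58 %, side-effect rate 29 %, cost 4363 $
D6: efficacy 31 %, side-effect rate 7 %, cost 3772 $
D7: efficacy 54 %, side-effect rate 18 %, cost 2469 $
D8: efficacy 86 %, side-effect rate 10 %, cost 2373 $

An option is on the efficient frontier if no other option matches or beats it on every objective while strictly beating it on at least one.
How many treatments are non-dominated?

D1: dominated by D2 (efficacy 50≥47, side-effect rate 13≤28, cost 487≤4862).
D2: not dominated (best cost).
D3: not dominated (best efficacy).
D4: dominated by D3 (efficacy 92≥66, side-effect rate 12≤25, cost 681≤1512).
D5: dominated by D3 (efficacy 92≥58, side-effect rate 12≤29, cost 681≤4363).
D6: not dominated (best side-effect rate).
D7: dominated by D3 (efficacy 92≥54, side-effect rate 12≤18, cost 681≤2469).
D8: not dominated.
Pareto-optimal: D2, D3, D6, D8 → 4.

4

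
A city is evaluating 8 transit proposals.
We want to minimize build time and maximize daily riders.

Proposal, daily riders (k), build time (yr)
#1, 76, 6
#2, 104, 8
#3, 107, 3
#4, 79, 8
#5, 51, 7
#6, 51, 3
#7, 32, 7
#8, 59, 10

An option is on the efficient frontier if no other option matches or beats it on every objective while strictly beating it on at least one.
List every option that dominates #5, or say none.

#1, #3, #6

#1: daily riders 76≥51, build time 6≤7 — dominates #5.
#3: daily riders 107≥51, build time 3≤7 — dominates #5.
#6: daily riders 51≥51, build time 3≤7 — dominates #5.
Others (#2, #4, #7, #8) are each worse than #5 on at least one objective.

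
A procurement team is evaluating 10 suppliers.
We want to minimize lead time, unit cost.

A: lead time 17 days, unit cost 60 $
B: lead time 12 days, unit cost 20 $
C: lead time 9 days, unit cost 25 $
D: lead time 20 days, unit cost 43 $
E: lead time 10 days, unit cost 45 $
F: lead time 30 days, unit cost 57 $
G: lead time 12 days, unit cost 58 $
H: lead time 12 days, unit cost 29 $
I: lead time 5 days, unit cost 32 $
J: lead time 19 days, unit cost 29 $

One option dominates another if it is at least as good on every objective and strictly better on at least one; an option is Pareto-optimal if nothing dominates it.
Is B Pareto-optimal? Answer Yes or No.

Yes

A: worse on lead time (17 vs 12).
C: worse on unit cost (25 vs 20).
D: worse on lead time (20 vs 12).
E: worse on unit cost (45 vs 20).
F: worse on lead time (30 vs 12).
G: worse on unit cost (58 vs 20).
H: worse on unit cost (29 vs 20).
I: worse on unit cost (32 vs 20).
J: worse on lead time (19 vs 12).
No option is at least as good as B on every objective and strictly better on one.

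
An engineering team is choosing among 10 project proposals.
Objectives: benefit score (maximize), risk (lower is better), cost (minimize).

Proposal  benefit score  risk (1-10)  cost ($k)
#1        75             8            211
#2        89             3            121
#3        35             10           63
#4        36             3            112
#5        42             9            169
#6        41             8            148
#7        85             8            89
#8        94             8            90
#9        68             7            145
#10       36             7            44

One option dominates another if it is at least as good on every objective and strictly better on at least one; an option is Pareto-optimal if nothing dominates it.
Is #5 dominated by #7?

#7 vs #5: benefit score 85≥42, risk 8≤9, cost 89≤169 — #7 is at least as good on every objective with at least one strict improvement.

Yes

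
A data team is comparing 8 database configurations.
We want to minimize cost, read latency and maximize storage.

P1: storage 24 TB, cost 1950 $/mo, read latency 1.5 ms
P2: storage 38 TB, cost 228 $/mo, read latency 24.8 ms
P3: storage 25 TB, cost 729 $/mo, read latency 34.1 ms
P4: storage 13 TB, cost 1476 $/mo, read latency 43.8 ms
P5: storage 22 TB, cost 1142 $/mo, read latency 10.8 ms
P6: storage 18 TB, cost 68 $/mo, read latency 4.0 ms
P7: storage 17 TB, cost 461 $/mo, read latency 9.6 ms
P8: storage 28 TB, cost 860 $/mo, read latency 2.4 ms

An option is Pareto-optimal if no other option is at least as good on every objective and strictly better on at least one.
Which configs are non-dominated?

P1: not dominated (best read latency).
P2: not dominated (best storage).
P3: dominated by P2 (storage 38≥25, cost 228≤729, read latency 24.8≤34.1).
P4: dominated by P2 (storage 38≥13, cost 228≤1476, read latency 24.8≤43.8).
P5: dominated by P8 (storage 28≥22, cost 860≤1142, read latency 2.4≤10.8).
P6: not dominated (best cost).
P7: dominated by P6 (storage 18≥17, cost 68≤461, read latency 4.0≤9.6).
P8: not dominated.

P1, P2, P6, P8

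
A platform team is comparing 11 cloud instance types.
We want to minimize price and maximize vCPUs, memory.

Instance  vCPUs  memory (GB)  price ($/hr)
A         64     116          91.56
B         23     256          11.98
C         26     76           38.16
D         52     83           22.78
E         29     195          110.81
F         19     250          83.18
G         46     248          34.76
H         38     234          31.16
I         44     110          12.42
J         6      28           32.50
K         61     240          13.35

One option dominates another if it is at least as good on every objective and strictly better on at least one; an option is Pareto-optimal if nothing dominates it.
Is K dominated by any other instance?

No

A: worse on memory (116 vs 240).
B: worse on vCPUs (23 vs 61).
C: worse on vCPUs (26 vs 61).
D: worse on vCPUs (52 vs 61).
E: worse on vCPUs (29 vs 61).
F: worse on vCPUs (19 vs 61).
G: worse on vCPUs (46 vs 61).
H: worse on vCPUs (38 vs 61).
I: worse on vCPUs (44 vs 61).
J: worse on vCPUs (6 vs 61).
No option is at least as good as K on every objective and strictly better on one.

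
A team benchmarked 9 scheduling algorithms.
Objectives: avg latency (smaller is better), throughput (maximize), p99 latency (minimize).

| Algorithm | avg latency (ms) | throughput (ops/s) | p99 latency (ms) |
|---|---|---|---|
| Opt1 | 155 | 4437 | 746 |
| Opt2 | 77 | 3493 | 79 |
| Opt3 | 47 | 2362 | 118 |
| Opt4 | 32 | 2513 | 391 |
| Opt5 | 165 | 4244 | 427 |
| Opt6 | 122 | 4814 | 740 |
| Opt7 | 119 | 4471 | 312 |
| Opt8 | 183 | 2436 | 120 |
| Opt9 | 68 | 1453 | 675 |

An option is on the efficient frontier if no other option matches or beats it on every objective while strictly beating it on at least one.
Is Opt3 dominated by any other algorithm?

Opt1: worse on avg latency (155 vs 47).
Opt2: worse on avg latency (77 vs 47).
Opt4: worse on p99 latency (391 vs 118).
Opt5: worse on avg latency (165 vs 47).
Opt6: worse on avg latency (122 vs 47).
Opt7: worse on avg latency (119 vs 47).
Opt8: worse on avg latency (183 vs 47).
Opt9: worse on avg latency (68 vs 47).
No option is at least as good as Opt3 on every objective and strictly better on one.

No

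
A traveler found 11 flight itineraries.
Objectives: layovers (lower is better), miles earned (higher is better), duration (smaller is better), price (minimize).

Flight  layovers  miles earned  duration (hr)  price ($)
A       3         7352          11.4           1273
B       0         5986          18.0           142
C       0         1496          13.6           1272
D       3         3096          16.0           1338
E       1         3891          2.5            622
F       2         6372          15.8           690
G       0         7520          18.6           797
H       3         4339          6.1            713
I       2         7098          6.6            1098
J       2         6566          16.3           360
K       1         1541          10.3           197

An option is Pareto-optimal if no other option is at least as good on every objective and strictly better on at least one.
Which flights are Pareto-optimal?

A: not dominated.
B: not dominated (best price).
C: not dominated.
D: dominated by A (layovers 3≤3, miles earned 7352≥3096, duration 11.4≤16.0, price 1273≤1338).
E: not dominated (best duration).
F: not dominated.
G: not dominated (best miles earned).
H: not dominated.
I: not dominated.
J: not dominated.
K: not dominated.

A, B, C, E, F, G, H, I, J, K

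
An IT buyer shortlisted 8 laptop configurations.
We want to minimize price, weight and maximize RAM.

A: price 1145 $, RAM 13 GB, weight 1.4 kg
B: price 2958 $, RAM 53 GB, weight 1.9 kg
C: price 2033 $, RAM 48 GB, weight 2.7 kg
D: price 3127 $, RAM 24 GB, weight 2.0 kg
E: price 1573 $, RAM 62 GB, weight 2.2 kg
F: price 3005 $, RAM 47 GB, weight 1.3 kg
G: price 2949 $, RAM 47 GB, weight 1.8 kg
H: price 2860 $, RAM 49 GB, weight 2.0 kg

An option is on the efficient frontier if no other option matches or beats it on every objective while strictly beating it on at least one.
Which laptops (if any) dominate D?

B: price 2958≤3127, RAM 53≥24, weight 1.9≤2.0 — dominates D.
F: price 3005≤3127, RAM 47≥24, weight 1.3≤2.0 — dominates D.
G: price 2949≤3127, RAM 47≥24, weight 1.8≤2.0 — dominates D.
H: price 2860≤3127, RAM 49≥24, weight 2.0≤2.0 — dominates D.
Others (A, C, E) are each worse than D on at least one objective.

B, F, G, H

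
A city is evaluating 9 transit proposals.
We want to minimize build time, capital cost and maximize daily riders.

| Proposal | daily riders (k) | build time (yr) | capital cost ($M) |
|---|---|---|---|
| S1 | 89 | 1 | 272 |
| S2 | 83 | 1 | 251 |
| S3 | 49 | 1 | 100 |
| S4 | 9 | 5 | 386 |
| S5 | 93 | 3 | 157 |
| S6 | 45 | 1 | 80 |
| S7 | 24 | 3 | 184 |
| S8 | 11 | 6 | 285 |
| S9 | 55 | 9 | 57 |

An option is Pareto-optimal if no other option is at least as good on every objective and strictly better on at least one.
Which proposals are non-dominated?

S1: not dominated.
S2: not dominated.
S3: not dominated.
S4: dominated by S1 (daily riders 89≥9, build time 1≤5, capital cost 272≤386).
S5: not dominated (best daily riders).
S6: not dominated.
S7: dominated by S3 (daily riders 49≥24, build time 1≤3, capital cost 100≤184).
S8: dominated by S1 (daily riders 89≥11, build time 1≤6, capital cost 272≤285).
S9: not dominated (best capital cost).

S1, S2, S3, S5, S6, S9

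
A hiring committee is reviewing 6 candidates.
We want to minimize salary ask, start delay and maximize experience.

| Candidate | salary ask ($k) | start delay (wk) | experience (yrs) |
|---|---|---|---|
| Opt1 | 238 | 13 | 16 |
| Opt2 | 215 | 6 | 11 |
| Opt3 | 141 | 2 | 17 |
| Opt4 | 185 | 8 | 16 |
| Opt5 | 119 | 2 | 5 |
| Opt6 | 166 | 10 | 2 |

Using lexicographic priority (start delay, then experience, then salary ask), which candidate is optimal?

Opt3

First minimize start delay: best is 2, kept {Opt3, Opt5}.
Then maximize experience: best is 17, kept {Opt3}.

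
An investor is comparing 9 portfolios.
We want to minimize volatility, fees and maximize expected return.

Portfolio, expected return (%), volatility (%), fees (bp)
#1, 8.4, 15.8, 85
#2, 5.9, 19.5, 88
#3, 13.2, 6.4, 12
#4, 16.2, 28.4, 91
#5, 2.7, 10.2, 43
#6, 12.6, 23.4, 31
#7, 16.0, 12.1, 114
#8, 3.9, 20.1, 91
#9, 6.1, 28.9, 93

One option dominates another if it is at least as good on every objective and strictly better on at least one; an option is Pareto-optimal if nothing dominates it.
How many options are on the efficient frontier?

#1: dominated by #3 (expected return 13.2≥8.4, volatility 6.4≤15.8, fees 12≤85).
#2: dominated by #1 (expected return 8.4≥5.9, volatility 15.8≤19.5, fees 85≤88).
#3: not dominated (best volatility).
#4: not dominated (best expected return).
#5: dominated by #3 (expected return 13.2≥2.7, volatility 6.4≤10.2, fees 12≤43).
#6: dominated by #3 (expected return 13.2≥12.6, volatility 6.4≤23.4, fees 12≤31).
#7: not dominated.
#8: dominated by #1 (expected return 8.4≥3.9, volatility 15.8≤20.1, fees 85≤91).
#9: dominated by #1 (expected return 8.4≥6.1, volatility 15.8≤28.9, fees 85≤93).
Pareto-optimal: #3, #4, #7 → 3.

3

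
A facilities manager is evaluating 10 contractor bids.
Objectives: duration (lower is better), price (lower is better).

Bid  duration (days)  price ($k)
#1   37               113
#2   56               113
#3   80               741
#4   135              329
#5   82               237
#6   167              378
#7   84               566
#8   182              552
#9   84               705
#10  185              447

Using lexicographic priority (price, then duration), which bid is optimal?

#1

First minimize price: best is 113, kept {#1, #2}.
Then minimize duration: best is 37, kept {#1}.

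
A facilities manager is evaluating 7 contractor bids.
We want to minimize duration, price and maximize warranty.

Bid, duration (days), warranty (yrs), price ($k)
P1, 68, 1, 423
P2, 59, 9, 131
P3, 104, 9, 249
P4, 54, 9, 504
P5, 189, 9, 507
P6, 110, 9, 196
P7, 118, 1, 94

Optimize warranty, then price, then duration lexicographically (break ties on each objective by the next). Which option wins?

P2

First maximize warranty: best is 9, kept {P2, P3, P4, P5, P6}.
Then minimize price: best is 131, kept {P2}.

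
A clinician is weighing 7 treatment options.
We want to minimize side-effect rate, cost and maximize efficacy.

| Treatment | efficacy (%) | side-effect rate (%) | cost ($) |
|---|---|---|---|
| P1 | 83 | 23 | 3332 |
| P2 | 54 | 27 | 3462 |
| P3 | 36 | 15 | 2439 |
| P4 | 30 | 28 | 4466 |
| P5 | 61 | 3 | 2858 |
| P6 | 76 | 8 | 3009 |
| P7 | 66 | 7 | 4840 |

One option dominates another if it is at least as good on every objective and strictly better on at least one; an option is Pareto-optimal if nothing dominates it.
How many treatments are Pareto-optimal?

5

P1: not dominated (best efficacy).
P2: dominated by P1 (efficacy 83≥54, side-effect rate 23≤27, cost 3332≤3462).
P3: not dominated (best cost).
P4: dominated by P1 (efficacy 83≥30, side-effect rate 23≤28, cost 3332≤4466).
P5: not dominated (best side-effect rate).
P6: not dominated.
P7: not dominated.
Pareto-optimal: P1, P3, P5, P6, P7 → 5.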